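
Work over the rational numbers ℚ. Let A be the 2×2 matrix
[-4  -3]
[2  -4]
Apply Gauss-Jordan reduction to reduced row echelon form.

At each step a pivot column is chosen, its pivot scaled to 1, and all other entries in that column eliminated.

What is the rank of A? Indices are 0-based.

rank = 2

pivot(0,0)=-4: scale R0 → (1, 3/4)
  clear (1,0): R1 −= (2)R0 → (0, -11/2)
pivot(1,1)=-11/2: scale R1 → (0, 1)
  clear (0,1): R0 −= (3/4)R1 → (1, 0)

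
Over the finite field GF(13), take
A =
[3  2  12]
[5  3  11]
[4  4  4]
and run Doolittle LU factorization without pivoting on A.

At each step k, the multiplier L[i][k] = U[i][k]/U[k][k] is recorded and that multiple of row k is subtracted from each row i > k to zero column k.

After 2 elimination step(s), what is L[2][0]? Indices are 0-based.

[col 0] pivot 3
  R1 -= 6*R0 → (0, 4, 4)  (L[1][0] := 6)
  R2 -= 10*R0 → (0, 10, 1)  (L[2][0] := 10)
[col 1] pivot 4
  R2 -= 9*R1 → (0, 0, 4)  (L[2][1] := 9)

L[2][0] = 10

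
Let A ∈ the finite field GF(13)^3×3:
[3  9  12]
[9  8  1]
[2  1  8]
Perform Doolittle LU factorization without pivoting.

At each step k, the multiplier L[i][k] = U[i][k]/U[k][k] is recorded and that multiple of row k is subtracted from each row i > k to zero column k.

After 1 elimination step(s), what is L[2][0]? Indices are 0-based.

Step 1: pivot at (0,0) is 3.
  row1 ← row1 − (3)·row0  ⇒  L[1][0]=3, U row1=(0, 7, 4)
  row2 ← row2 − (5)·row0  ⇒  L[2][0]=5, U row2=(0, 8, 0)

L[2][0] = 5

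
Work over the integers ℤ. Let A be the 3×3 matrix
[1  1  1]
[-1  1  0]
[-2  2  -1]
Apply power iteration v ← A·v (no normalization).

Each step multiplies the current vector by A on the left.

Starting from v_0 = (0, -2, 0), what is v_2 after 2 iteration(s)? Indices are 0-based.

v_0 = (0, -2, 0).
v_1 = A·v_0 = (-2, -2, -4).
v_2 = A·v_1 = (-8, 0, 4).

v_2 = (-8, 0, 4)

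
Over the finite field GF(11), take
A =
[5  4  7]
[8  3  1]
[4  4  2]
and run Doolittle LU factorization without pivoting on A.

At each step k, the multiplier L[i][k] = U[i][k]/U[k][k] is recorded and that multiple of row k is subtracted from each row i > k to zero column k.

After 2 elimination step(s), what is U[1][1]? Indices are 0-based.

[col 0] pivot 5
  R1 -= 6*R0 → (0, 1, 3)  (L[1][0] := 6)
  R2 -= 3*R0 → (0, 3, 3)  (L[2][0] := 3)
[col 1] pivot 1
  R2 -= 3*R1 → (0, 0, 5)  (L[2][1] := 3)

U[1][1] = 1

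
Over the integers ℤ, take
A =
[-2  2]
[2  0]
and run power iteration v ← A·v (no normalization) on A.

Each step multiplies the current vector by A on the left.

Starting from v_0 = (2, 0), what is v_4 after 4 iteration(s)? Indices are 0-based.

v_0 = (2, 0).
v_1 = A·v_0 = (-4, 4).
v_2 = A·v_1 = (16, -8).
v_3 = A·v_2 = (-48, 32).
v_4 = A·v_3 = (160, -96).

v_4 = (160, -96)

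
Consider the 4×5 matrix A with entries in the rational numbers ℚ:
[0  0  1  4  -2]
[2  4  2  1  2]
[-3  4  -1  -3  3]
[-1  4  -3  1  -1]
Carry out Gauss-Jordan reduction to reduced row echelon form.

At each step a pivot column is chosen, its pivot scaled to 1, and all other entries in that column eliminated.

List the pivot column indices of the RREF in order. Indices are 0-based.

step 1: exchange rows 0,1
step 1: normalize row 0 (÷2) = (1, 2, 1, 1/2, 1)
  row 2: subtract -3×row0 = (0, 10, 2, -3/2, 6)
  row 3: subtract -1×row0 = (0, 6, -2, 3/2, 0)
step 2: exchange rows 1,2
step 2: normalize row 1 (÷10) = (0, 1, 1/5, -3/20, 3/5)
  row 0: subtract 2×row1 = (1, 0, 3/5, 4/5, -1/5)
  row 3: subtract 6×row1 = (0, 0, -16/5, 12/5, -18/5)
step 3: normalize row 2 (÷1) = (0, 0, 1, 4, -2)
  row 0: subtract 3/5×row2 = (1, 0, 0, -8/5, 1)
  row 1: subtract 1/5×row2 = (0, 1, 0, -19/20, 1)
  row 3: subtract -16/5×row2 = (0, 0, 0, 76/5, -10)
step 4: normalize row 3 (÷76/5) = (0, 0, 0, 1, -25/38)
  row 0: subtract -8/5×row3 = (1, 0, 0, 0, -1/19)
  row 1: subtract -19/20×row3 = (0, 1, 0, 0, 3/8)
  row 2: subtract 4×row3 = (0, 0, 1, 0, 12/19)

pivot columns: 0, 1, 2, 3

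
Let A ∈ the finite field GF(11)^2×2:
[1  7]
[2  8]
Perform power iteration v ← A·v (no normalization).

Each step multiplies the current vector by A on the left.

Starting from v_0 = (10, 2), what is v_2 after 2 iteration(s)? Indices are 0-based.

v_0 = (10, 2).
v_1 = A·v_0 = (2, 3).
v_2 = A·v_1 = (1, 6).

v_2 = (1, 6)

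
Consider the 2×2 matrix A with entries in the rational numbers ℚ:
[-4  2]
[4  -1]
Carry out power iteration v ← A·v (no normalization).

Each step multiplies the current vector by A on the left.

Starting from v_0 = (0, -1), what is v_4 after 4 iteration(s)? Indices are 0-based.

v_4 = (330, -281)

v_0 = (0, -1).
v_1 = A·v_0 = (-2, 1).
v_2 = A·v_1 = (10, -9).
v_3 = A·v_2 = (-58, 49).
v_4 = A·v_3 = (330, -281).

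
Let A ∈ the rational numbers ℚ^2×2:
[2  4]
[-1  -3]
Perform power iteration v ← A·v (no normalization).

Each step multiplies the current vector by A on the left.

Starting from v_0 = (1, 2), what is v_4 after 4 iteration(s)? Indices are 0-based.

v_4 = (-44, 47)

v_0 = (1, 2).
v_1 = A·v_0 = (10, -7).
v_2 = A·v_1 = (-8, 11).
v_3 = A·v_2 = (28, -25).
v_4 = A·v_3 = (-44, 47).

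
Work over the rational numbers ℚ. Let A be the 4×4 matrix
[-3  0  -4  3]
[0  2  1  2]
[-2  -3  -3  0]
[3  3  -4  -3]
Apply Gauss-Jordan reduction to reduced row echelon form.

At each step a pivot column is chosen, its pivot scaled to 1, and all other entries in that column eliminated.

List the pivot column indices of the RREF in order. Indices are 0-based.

pivot columns: 0, 1, 2, 3

[1] R0 /= -3  ⇒  (1, 0, 4/3, -1)
     R2 -= -2·R0  ⇒  (0, -3, -1/3, -2)
     R3 -= 3·R0  ⇒  (0, 3, -8, 0)
[2] R1 /= 2  ⇒  (0, 1, 1/2, 1)
     R2 -= -3·R1  ⇒  (0, 0, 7/6, 1)
     R3 -= 3·R1  ⇒  (0, 0, -19/2, -3)
[3] R2 /= 7/6  ⇒  (0, 0, 1, 6/7)
     R0 -= 4/3·R2  ⇒  (1, 0, 0, -15/7)
     R1 -= 1/2·R2  ⇒  (0, 1, 0, 4/7)
     R3 -= -19/2·R2  ⇒  (0, 0, 0, 36/7)
[4] R3 /= 36/7  ⇒  (0, 0, 0, 1)
     R0 -= -15/7·R3  ⇒  (1, 0, 0, 0)
     R1 -= 4/7·R3  ⇒  (0, 1, 0, 0)
     R2 -= 6/7·R3  ⇒  (0, 0, 1, 0)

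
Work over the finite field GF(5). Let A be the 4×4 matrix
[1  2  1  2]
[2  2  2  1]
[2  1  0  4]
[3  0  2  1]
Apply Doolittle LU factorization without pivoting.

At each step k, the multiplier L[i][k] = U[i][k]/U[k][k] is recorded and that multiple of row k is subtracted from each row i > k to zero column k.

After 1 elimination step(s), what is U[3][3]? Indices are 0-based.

U[3][3] = 0

k=0: U[0][0]=1
  eliminate (1,0): mult=2, new row 1: (0, 3, 0, 2); set L[1][0]=2
  eliminate (2,0): mult=2, new row 2: (0, 2, 3, 0); set L[2][0]=2
  eliminate (3,0): mult=3, new row 3: (0, 4, 4, 0); set L[3][0]=3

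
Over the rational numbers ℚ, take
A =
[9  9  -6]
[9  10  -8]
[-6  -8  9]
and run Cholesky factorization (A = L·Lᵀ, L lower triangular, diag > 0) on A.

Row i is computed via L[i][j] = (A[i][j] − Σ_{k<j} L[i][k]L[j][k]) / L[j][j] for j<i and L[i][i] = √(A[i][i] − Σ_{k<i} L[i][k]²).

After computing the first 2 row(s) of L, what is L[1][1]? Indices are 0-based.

L[1][1] = 1

Step 1: L[0][0] = √(9) = 3.
  L[1][0] = (9) / L[0][0] = 3.
Step 2: L[1][1] = √(1) = 1.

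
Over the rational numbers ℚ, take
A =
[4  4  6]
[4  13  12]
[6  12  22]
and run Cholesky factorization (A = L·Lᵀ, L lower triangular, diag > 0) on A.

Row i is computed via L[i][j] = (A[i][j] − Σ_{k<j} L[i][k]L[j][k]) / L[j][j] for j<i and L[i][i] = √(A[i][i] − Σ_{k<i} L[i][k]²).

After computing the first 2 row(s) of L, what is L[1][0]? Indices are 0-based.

Step 1: L[0][0] = √(4) = 2.
  L[1][0] = (4) / L[0][0] = 2.
Step 2: L[1][1] = √(9) = 3.

L[1][0] = 2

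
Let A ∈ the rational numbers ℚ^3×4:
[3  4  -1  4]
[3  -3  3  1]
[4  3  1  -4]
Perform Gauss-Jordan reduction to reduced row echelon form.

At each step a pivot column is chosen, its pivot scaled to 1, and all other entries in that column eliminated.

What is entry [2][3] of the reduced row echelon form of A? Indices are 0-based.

[1] R0 /= 3  ⇒  (1, 4/3, -1/3, 4/3)
     R1 -= 3·R0  ⇒  (0, -7, 4, -3)
     R2 -= 4·R0  ⇒  (0, -7/3, 7/3, -28/3)
[2] R1 /= -7  ⇒  (0, 1, -4/7, 3/7)
     R0 -= 4/3·R1  ⇒  (1, 0, 3/7, 16/21)
     R2 -= -7/3·R1  ⇒  (0, 0, 1, -25/3)
[3] R2 /= 1  ⇒  (0, 0, 1, -25/3)
     R0 -= 3/7·R2  ⇒  (1, 0, 0, 13/3)
     R1 -= -4/7·R2  ⇒  (0, 1, 0, -13/3)

M[2][3] = -25/3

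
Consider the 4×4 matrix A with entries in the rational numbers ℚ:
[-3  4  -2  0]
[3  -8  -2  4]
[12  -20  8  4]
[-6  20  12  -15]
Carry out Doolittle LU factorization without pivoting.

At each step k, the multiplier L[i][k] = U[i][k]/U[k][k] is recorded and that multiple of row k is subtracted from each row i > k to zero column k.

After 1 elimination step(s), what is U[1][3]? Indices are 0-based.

U[1][3] = 4

Step 1: pivot at (0,0) is -3.
  row1 ← row1 − (-1)·row0  ⇒  L[1][0]=-1, U row1=(0, -4, -4, 4)
  row2 ← row2 − (-4)·row0  ⇒  L[2][0]=-4, U row2=(0, -4, 0, 4)
  row3 ← row3 − (2)·row0  ⇒  L[3][0]=2, U row3=(0, 12, 16, -15)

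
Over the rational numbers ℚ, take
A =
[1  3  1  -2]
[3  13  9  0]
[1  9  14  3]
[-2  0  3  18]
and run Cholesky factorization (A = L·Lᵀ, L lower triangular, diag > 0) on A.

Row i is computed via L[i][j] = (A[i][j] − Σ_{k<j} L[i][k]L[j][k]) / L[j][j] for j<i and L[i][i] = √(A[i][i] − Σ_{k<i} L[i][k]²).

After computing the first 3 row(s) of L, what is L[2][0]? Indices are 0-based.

L[2][0] = 1

Step 1: L[0][0] = √(1) = 1.
  L[1][0] = (3) / L[0][0] = 3.
Step 2: L[1][1] = √(4) = 2.
  L[2][0] = (1) / L[0][0] = 1.
  L[2][1] = (6) / L[1][1] = 3.
Step 3: L[2][2] = √(4) = 2.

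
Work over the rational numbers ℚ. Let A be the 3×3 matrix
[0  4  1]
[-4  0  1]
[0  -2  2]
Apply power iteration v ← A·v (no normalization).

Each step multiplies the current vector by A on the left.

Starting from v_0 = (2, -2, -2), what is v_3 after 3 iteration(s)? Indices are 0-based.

v_0 = (2, -2, -2).
v_1 = A·v_0 = (-10, -10, 0).
v_2 = A·v_1 = (-40, 40, 20).
v_3 = A·v_2 = (180, 180, -40).

v_3 = (180, 180, -40)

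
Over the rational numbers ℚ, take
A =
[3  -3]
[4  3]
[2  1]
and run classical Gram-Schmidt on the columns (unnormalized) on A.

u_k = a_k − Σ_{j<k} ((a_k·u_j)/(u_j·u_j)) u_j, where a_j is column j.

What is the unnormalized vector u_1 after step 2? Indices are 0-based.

Step 1: u_0 = a_0 = (3, 4, 2).
Step 2: u_1 = a_1 − (5/29)·u_0 = (-102/29, 67/29, 19/29).

u_1 = (-102/29, 67/29, 19/29)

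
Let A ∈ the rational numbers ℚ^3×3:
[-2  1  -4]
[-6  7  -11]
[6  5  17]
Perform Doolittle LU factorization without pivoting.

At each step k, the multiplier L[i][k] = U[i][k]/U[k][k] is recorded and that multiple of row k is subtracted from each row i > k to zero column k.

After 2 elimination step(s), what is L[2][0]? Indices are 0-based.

Step 1: pivot at (0,0) is -2.
  row1 ← row1 − (3)·row0  ⇒  L[1][0]=3, U row1=(0, 4, 1)
  row2 ← row2 − (-3)·row0  ⇒  L[2][0]=-3, U row2=(0, 8, 5)
Step 2: pivot at (1,1) is 4.
  row2 ← row2 − (2)·row1  ⇒  L[2][1]=2, U row2=(0, 0, 3)

L[2][0] = -3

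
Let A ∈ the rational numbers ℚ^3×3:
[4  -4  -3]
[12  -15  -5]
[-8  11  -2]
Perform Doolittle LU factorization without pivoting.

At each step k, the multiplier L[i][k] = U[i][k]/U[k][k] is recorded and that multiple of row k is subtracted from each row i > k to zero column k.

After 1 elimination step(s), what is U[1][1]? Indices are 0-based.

U[1][1] = -3

Step 1: pivot at (0,0) is 4.
  row1 ← row1 − (3)·row0  ⇒  L[1][0]=3, U row1=(0, -3, 4)
  row2 ← row2 − (-2)·row0  ⇒  L[2][0]=-2, U row2=(0, 3, -8)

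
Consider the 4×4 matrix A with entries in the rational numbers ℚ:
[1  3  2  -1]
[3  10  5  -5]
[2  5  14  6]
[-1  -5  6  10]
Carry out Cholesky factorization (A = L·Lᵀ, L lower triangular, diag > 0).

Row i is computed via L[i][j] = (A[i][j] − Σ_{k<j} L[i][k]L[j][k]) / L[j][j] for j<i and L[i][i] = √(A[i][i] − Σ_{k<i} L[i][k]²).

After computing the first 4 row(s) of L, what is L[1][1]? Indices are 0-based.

Step 1: L[0][0] = √(1) = 1.
  L[1][0] = (3) / L[0][0] = 3.
Step 2: L[1][1] = √(1) = 1.
  L[2][0] = (2) / L[0][0] = 2.
  L[2][1] = (-1) / L[1][1] = -1.
Step 3: L[2][2] = √(9) = 3.
  L[3][0] = (-1) / L[0][0] = -1.
  L[3][1] = (-2) / L[1][1] = -2.
  L[3][2] = (6) / L[2][2] = 2.
Step 4: L[3][3] = √(1) = 1.

L[1][1] = 1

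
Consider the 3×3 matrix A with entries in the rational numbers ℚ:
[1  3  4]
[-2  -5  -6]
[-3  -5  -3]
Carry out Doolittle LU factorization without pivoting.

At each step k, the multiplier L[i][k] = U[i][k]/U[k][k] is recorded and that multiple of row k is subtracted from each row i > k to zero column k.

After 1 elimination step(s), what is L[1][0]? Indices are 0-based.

L[1][0] = -2

Step 1: pivot at (0,0) is 1.
  row1 ← row1 − (-2)·row0  ⇒  L[1][0]=-2, U row1=(0, 1, 2)
  row2 ← row2 − (-3)·row0  ⇒  L[2][0]=-3, U row2=(0, 4, 9)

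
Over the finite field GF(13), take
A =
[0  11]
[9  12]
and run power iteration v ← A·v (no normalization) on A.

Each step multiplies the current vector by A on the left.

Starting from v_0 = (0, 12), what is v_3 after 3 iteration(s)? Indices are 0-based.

v_3 = (5, 4)

v_0 = (0, 12).
v_1 = A·v_0 = (2, 1).
v_2 = A·v_1 = (11, 4).
v_3 = A·v_2 = (5, 4).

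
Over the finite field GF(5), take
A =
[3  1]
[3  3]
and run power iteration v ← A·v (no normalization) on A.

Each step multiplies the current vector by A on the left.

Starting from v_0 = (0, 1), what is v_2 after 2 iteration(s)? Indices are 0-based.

v_2 = (1, 2)

v_0 = (0, 1).
v_1 = A·v_0 = (1, 3).
v_2 = A·v_1 = (1, 2).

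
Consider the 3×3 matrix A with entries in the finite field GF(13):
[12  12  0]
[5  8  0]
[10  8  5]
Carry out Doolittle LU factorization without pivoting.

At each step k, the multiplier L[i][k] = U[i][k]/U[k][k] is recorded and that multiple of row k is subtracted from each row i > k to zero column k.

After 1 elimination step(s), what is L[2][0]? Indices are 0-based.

L[2][0] = 3

[col 0] pivot 12
  R1 -= 8*R0 → (0, 3, 0)  (L[1][0] := 8)
  R2 -= 3*R0 → (0, 11, 5)  (L[2][0] := 3)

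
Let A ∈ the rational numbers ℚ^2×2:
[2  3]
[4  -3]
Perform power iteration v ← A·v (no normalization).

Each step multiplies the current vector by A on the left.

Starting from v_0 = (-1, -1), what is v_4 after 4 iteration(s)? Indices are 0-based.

v_4 = (-157, -305)

v_0 = (-1, -1).
v_1 = A·v_0 = (-5, -1).
v_2 = A·v_1 = (-13, -17).
v_3 = A·v_2 = (-77, -1).
v_4 = A·v_3 = (-157, -305).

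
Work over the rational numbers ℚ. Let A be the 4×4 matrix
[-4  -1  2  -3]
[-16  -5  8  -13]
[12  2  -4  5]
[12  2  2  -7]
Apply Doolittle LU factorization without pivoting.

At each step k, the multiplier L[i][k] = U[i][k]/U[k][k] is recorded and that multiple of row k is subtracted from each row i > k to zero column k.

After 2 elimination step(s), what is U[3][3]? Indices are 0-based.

Step 1: pivot at (0,0) is -4.
  row1 ← row1 − (4)·row0  ⇒  L[1][0]=4, U row1=(0, -1, 0, -1)
  row2 ← row2 − (-3)·row0  ⇒  L[2][0]=-3, U row2=(0, -1, 2, -4)
  row3 ← row3 − (-3)·row0  ⇒  L[3][0]=-3, U row3=(0, -1, 8, -16)
Step 2: pivot at (1,1) is -1.
  row2 ← row2 − (1)·row1  ⇒  L[2][1]=1, U row2=(0, 0, 2, -3)
  row3 ← row3 − (1)·row1  ⇒  L[3][1]=1, U row3=(0, 0, 8, -15)

U[3][3] = -15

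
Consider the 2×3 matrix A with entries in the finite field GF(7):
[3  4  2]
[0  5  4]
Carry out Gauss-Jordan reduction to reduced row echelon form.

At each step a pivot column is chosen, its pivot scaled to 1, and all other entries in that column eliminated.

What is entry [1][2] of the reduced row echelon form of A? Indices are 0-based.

step 1: normalize row 0 (÷3) = (1, 6, 3)
step 2: normalize row 1 (÷5) = (0, 1, 5)
  row 0: subtract 6×row1 = (1, 0, 1)

M[1][2] = 5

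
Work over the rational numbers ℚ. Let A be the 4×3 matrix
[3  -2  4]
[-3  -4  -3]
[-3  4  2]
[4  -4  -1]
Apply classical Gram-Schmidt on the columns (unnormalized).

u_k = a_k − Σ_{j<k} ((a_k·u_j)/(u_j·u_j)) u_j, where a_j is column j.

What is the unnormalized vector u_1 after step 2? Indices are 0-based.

u_1 = (-20/43, -238/43, 106/43, -84/43)

Step 1: u_0 = a_0 = (3, -3, -3, 4).
Step 2: u_1 = a_1 − (-22/43)·u_0 = (-20/43, -238/43, 106/43, -84/43).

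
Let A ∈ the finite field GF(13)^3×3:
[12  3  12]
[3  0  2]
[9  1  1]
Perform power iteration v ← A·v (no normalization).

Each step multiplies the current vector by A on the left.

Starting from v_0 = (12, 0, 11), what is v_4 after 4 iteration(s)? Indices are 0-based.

v_0 = (12, 0, 11).
v_1 = A·v_0 = (3, 6, 2).
v_2 = A·v_1 = (0, 0, 9).
v_3 = A·v_2 = (4, 5, 9).
v_4 = A·v_3 = (2, 4, 11).

v_4 = (2, 4, 11)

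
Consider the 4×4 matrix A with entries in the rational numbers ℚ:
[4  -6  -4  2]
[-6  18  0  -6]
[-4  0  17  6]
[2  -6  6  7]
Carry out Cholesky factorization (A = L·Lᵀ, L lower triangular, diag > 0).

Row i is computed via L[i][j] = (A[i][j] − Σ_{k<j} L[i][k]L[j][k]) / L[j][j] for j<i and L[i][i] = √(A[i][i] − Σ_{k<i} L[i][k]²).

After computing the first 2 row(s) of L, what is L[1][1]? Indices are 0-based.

Step 1: L[0][0] = √(4) = 2.
  L[1][0] = (-6) / L[0][0] = -3.
Step 2: L[1][1] = √(9) = 3.

L[1][1] = 3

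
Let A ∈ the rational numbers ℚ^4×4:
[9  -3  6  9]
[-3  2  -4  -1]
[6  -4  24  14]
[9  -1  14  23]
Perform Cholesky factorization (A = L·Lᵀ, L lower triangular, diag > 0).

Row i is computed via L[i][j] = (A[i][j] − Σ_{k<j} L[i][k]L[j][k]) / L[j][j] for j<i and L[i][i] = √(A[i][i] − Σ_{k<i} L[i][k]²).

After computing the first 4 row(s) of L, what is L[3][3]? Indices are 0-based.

L[3][3] = 1

Step 1: L[0][0] = √(9) = 3.
  L[1][0] = (-3) / L[0][0] = -1.
Step 2: L[1][1] = √(1) = 1.
  L[2][0] = (6) / L[0][0] = 2.
  L[2][1] = (-2) / L[1][1] = -2.
Step 3: L[2][2] = √(16) = 4.
  L[3][0] = (9) / L[0][0] = 3.
  L[3][1] = (2) / L[1][1] = 2.
  L[3][2] = (12) / L[2][2] = 3.
Step 4: L[3][3] = √(1) = 1.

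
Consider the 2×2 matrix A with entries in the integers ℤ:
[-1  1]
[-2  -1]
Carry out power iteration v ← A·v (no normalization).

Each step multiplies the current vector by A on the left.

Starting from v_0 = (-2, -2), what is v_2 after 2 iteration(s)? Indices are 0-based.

v_2 = (6, -6)

v_0 = (-2, -2).
v_1 = A·v_0 = (0, 6).
v_2 = A·v_1 = (6, -6).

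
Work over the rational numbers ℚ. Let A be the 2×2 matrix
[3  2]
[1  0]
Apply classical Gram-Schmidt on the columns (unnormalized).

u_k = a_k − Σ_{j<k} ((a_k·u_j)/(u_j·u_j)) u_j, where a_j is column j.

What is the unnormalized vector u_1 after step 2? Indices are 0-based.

u_1 = (1/5, -3/5)

Step 1: u_0 = a_0 = (3, 1).
Step 2: u_1 = a_1 − (3/5)·u_0 = (1/5, -3/5).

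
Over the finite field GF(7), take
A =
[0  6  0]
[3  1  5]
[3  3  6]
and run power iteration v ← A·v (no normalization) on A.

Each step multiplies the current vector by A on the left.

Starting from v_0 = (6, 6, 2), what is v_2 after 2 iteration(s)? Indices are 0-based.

v_0 = (6, 6, 2).
v_1 = A·v_0 = (1, 6, 6).
v_2 = A·v_1 = (1, 4, 1).

v_2 = (1, 4, 1)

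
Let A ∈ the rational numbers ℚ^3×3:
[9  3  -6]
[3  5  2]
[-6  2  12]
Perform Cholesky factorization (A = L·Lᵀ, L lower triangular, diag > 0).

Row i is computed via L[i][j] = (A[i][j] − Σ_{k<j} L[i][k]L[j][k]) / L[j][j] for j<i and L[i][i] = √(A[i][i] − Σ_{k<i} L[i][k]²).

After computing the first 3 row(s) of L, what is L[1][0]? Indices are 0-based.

Step 1: L[0][0] = √(9) = 3.
  L[1][0] = (3) / L[0][0] = 1.
Step 2: L[1][1] = √(4) = 2.
  L[2][0] = (-6) / L[0][0] = -2.
  L[2][1] = (4) / L[1][1] = 2.
Step 3: L[2][2] = √(4) = 2.

L[1][0] = 1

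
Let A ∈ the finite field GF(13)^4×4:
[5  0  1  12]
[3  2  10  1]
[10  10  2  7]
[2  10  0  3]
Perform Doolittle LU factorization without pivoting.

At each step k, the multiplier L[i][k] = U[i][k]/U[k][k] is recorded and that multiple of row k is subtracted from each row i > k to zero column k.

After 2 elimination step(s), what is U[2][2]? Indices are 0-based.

k=0: U[0][0]=5
  eliminate (1,0): mult=11, new row 1: (0, 2, 12, 12); set L[1][0]=11
  eliminate (2,0): mult=2, new row 2: (0, 10, 0, 9); set L[2][0]=2
  eliminate (3,0): mult=3, new row 3: (0, 10, 10, 6); set L[3][0]=3
k=1: U[1][1]=2
  eliminate (2,1): mult=5, new row 2: (0, 0, 5, 1); set L[2][1]=5
  eliminate (3,1): mult=5, new row 3: (0, 0, 2, 11); set L[3][1]=5

U[2][2] = 5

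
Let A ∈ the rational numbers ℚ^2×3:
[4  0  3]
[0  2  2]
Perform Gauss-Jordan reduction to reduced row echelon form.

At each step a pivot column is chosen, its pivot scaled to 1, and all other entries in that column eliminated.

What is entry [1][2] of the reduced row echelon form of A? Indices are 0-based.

[1] R0 /= 4  ⇒  (1, 0, 3/4)
[2] R1 /= 2  ⇒  (0, 1, 1)

M[1][2] = 1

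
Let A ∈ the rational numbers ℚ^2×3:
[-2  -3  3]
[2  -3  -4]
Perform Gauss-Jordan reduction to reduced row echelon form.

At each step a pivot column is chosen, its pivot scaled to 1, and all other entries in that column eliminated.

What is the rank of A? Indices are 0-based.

rank = 2

[1] R0 /= -2  ⇒  (1, 3/2, -3/2)
     R1 -= 2·R0  ⇒  (0, -6, -1)
[2] R1 /= -6  ⇒  (0, 1, 1/6)
     R0 -= 3/2·R1  ⇒  (1, 0, -7/4)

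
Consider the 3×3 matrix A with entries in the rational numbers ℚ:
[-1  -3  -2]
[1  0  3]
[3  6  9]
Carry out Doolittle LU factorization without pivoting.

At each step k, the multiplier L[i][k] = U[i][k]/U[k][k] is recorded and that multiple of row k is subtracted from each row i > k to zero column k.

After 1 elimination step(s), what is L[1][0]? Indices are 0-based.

L[1][0] = -1

Step 1: pivot at (0,0) is -1.
  row1 ← row1 − (-1)·row0  ⇒  L[1][0]=-1, U row1=(0, -3, 1)
  row2 ← row2 − (-3)·row0  ⇒  L[2][0]=-3, U row2=(0, -3, 3)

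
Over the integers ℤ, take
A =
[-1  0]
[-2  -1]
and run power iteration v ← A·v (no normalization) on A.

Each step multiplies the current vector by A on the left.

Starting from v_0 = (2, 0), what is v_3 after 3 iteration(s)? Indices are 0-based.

v_0 = (2, 0).
v_1 = A·v_0 = (-2, -4).
v_2 = A·v_1 = (2, 8).
v_3 = A·v_2 = (-2, -12).

v_3 = (-2, -12)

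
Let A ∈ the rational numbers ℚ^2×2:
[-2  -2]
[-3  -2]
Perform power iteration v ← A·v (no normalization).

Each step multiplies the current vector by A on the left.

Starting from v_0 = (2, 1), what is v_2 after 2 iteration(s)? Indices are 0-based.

v_2 = (28, 34)

v_0 = (2, 1).
v_1 = A·v_0 = (-6, -8).
v_2 = A·v_1 = (28, 34).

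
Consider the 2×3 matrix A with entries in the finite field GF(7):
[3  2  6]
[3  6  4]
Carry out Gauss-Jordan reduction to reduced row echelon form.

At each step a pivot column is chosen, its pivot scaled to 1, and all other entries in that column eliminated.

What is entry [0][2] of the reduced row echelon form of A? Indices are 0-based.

pivot(0,0)=3: scale R0 → (1, 3, 2)
  clear (1,0): R1 −= (3)R0 → (0, 4, 5)
pivot(1,1)=4: scale R1 → (0, 1, 3)
  clear (0,1): R0 −= (3)R1 → (1, 0, 0)

M[0][2] = 0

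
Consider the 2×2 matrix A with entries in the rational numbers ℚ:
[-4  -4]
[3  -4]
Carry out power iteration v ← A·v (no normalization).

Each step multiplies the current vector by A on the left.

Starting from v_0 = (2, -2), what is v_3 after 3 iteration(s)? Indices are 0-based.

v_3 = (448, 56)

v_0 = (2, -2).
v_1 = A·v_0 = (0, 14).
v_2 = A·v_1 = (-56, -56).
v_3 = A·v_2 = (448, 56).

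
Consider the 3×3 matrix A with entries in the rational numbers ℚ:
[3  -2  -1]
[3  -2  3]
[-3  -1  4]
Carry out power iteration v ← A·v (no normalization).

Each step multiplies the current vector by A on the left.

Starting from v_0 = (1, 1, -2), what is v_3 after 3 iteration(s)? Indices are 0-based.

v_3 = (179, -29, -284)

v_0 = (1, 1, -2).
v_1 = A·v_0 = (3, -5, -12).
v_2 = A·v_1 = (31, -17, -52).
v_3 = A·v_2 = (179, -29, -284).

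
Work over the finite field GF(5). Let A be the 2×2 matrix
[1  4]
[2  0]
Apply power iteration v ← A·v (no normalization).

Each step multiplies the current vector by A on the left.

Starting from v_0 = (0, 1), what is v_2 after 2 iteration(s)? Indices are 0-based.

v_2 = (4, 3)

v_0 = (0, 1).
v_1 = A·v_0 = (4, 0).
v_2 = A·v_1 = (4, 3).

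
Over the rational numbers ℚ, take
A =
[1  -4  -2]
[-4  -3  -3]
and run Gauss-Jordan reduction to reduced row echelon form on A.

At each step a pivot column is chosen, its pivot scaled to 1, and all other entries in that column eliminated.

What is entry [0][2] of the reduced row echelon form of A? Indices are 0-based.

M[0][2] = 6/19

[1] R0 /= 1  ⇒  (1, -4, -2)
     R1 -= -4·R0  ⇒  (0, -19, -11)
[2] R1 /= -19  ⇒  (0, 1, 11/19)
     R0 -= -4·R1  ⇒  (1, 0, 6/19)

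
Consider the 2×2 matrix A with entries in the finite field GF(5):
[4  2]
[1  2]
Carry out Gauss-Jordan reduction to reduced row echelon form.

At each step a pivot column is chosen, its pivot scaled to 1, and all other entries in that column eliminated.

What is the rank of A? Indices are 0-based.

rank = 2

[1] R0 /= 4  ⇒  (1, 3)
     R1 -= 1·R0  ⇒  (0, 4)
[2] R1 /= 4  ⇒  (0, 1)
     R0 -= 3·R1  ⇒  (1, 0)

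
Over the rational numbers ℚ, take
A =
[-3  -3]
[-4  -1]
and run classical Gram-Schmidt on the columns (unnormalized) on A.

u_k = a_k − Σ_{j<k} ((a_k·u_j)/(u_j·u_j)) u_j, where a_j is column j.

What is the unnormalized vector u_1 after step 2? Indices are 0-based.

Step 1: u_0 = a_0 = (-3, -4).
Step 2: u_1 = a_1 − (13/25)·u_0 = (-36/25, 27/25).

u_1 = (-36/25, 27/25)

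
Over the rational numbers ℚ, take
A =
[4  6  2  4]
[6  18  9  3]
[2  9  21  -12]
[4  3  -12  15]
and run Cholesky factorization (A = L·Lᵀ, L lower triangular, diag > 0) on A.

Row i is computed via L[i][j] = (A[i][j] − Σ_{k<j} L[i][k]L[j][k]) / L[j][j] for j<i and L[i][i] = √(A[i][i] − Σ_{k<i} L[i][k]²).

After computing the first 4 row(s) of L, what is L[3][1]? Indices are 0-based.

L[3][1] = -1

Step 1: L[0][0] = √(4) = 2.
  L[1][0] = (6) / L[0][0] = 3.
Step 2: L[1][1] = √(9) = 3.
  L[2][0] = (2) / L[0][0] = 1.
  L[2][1] = (6) / L[1][1] = 2.
Step 3: L[2][2] = √(16) = 4.
  L[3][0] = (4) / L[0][0] = 2.
  L[3][1] = (-3) / L[1][1] = -1.
  L[3][2] = (-12) / L[2][2] = -3.
Step 4: L[3][3] = √(1) = 1.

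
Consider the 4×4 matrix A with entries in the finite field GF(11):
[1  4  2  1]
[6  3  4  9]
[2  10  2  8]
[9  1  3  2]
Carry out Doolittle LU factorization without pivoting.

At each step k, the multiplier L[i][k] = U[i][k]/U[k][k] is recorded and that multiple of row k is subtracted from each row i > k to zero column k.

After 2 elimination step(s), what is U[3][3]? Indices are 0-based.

U[3][3] = 10

k=0: U[0][0]=1
  eliminate (1,0): mult=6, new row 1: (0, 1, 3, 3); set L[1][0]=6
  eliminate (2,0): mult=2, new row 2: (0, 2, 9, 6); set L[2][0]=2
  eliminate (3,0): mult=9, new row 3: (0, 9, 7, 4); set L[3][0]=9
k=1: U[1][1]=1
  eliminate (2,1): mult=2, new row 2: (0, 0, 3, 0); set L[2][1]=2
  eliminate (3,1): mult=9, new row 3: (0, 0, 2, 10); set L[3][1]=9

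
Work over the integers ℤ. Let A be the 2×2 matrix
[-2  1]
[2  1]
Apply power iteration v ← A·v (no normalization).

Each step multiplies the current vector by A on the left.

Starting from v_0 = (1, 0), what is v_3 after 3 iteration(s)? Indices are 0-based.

v_3 = (-14, 10)

v_0 = (1, 0).
v_1 = A·v_0 = (-2, 2).
v_2 = A·v_1 = (6, -2).
v_3 = A·v_2 = (-14, 10).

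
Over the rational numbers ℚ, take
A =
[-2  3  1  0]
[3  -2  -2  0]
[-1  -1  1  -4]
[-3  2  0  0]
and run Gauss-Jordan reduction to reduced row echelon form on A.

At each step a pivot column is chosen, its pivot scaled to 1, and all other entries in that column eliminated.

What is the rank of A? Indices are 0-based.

step 1: normalize row 0 (÷-2) = (1, -3/2, -1/2, 0)
  row 1: subtract 3×row0 = (0, 5/2, -1/2, 0)
  row 2: subtract -1×row0 = (0, -5/2, 1/2, -4)
  row 3: subtract -3×row0 = (0, -5/2, -3/2, 0)
step 2: normalize row 1 (÷5/2) = (0, 1, -1/5, 0)
  row 0: subtract -3/2×row1 = (1, 0, -4/5, 0)
  row 2: subtract -5/2×row1 = (0, 0, 0, -4)
  row 3: subtract -5/2×row1 = (0, 0, -2, 0)
step 3: exchange rows 2,3
step 3: normalize row 2 (÷-2) = (0, 0, 1, 0)
  row 0: subtract -4/5×row2 = (1, 0, 0, 0)
  row 1: subtract -1/5×row2 = (0, 1, 0, 0)
step 4: normalize row 3 (÷-4) = (0, 0, 0, 1)

rank = 4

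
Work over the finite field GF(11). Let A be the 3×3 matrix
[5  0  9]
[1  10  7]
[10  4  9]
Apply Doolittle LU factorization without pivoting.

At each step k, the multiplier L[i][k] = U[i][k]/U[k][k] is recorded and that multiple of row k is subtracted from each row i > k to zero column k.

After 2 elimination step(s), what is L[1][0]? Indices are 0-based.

Step 1: pivot at (0,0) is 5.
  row1 ← row1 − (9)·row0  ⇒  L[1][0]=9, U row1=(0, 10, 3)
  row2 ← row2 − (2)·row0  ⇒  L[2][0]=2, U row2=(0, 4, 2)
Step 2: pivot at (1,1) is 10.
  row2 ← row2 − (7)·row1  ⇒  L[2][1]=7, U row2=(0, 0, 3)

L[1][0] = 9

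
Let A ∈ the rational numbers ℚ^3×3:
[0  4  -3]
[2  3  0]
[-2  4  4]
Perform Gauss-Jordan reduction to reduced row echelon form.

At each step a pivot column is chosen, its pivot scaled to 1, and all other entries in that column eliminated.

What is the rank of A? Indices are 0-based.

rank = 3

[1] R0 <-> R1
[1] R0 /= 2  ⇒  (1, 3/2, 0)
     R2 -= -2·R0  ⇒  (0, 7, 4)
[2] R1 /= 4  ⇒  (0, 1, -3/4)
     R0 -= 3/2·R1  ⇒  (1, 0, 9/8)
     R2 -= 7·R1  ⇒  (0, 0, 37/4)
[3] R2 /= 37/4  ⇒  (0, 0, 1)
     R0 -= 9/8·R2  ⇒  (1, 0, 0)
     R1 -= -3/4·R2  ⇒  (0, 1, 0)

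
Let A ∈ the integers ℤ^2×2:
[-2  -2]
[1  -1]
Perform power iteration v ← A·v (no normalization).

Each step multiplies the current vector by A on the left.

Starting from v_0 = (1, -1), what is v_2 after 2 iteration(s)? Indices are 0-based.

v_2 = (-4, -2)

v_0 = (1, -1).
v_1 = A·v_0 = (0, 2).
v_2 = A·v_1 = (-4, -2).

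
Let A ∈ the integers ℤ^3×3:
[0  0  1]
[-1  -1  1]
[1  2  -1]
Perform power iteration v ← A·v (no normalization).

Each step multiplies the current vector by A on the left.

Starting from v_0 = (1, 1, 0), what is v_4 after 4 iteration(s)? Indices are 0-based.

v_0 = (1, 1, 0).
v_1 = A·v_0 = (0, -2, 3).
v_2 = A·v_1 = (3, 5, -7).
v_3 = A·v_2 = (-7, -15, 20).
v_4 = A·v_3 = (20, 42, -57).

v_4 = (20, 42, -57)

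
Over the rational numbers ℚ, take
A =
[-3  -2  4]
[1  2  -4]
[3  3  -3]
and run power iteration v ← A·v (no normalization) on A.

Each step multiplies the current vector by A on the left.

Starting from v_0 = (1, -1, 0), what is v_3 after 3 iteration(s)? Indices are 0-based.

v_3 = (-33, 23, 24)

v_0 = (1, -1, 0).
v_1 = A·v_0 = (-1, -1, 0).
v_2 = A·v_1 = (5, -3, -6).
v_3 = A·v_2 = (-33, 23, 24).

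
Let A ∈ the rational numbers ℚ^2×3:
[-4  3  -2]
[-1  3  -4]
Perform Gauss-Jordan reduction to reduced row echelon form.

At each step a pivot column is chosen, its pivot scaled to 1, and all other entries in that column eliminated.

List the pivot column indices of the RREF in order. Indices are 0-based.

pivot(0,0)=-4: scale R0 → (1, -3/4, 1/2)
  clear (1,0): R1 −= (-1)R0 → (0, 9/4, -7/2)
pivot(1,1)=9/4: scale R1 → (0, 1, -14/9)
  clear (0,1): R0 −= (-3/4)R1 → (1, 0, -2/3)

pivot columns: 0, 1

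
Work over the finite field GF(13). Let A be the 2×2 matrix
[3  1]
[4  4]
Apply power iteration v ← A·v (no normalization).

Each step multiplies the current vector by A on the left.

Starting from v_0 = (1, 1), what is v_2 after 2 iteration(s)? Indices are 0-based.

v_0 = (1, 1).
v_1 = A·v_0 = (4, 8).
v_2 = A·v_1 = (7, 9).

v_2 = (7, 9)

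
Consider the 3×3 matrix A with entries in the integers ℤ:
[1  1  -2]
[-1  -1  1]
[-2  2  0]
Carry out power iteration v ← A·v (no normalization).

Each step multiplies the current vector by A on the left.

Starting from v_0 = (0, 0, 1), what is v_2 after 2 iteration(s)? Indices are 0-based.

v_0 = (0, 0, 1).
v_1 = A·v_0 = (-2, 1, 0).
v_2 = A·v_1 = (-1, 1, 6).

v_2 = (-1, 1, 6)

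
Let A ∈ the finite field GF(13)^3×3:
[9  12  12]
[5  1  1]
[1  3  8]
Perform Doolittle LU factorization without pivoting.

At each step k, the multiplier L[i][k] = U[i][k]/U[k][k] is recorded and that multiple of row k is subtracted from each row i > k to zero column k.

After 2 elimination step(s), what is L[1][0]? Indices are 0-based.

L[1][0] = 2

k=0: U[0][0]=9
  eliminate (1,0): mult=2, new row 1: (0, 3, 3); set L[1][0]=2
  eliminate (2,0): mult=3, new row 2: (0, 6, 11); set L[2][0]=3
k=1: U[1][1]=3
  eliminate (2,1): mult=2, new row 2: (0, 0, 5); set L[2][1]=2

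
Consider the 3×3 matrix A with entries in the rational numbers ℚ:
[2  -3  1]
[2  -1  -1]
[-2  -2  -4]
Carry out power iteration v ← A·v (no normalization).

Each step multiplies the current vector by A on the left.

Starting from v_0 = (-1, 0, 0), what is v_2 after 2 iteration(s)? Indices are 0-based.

v_2 = (4, -4, 0)

v_0 = (-1, 0, 0).
v_1 = A·v_0 = (-2, -2, 2).
v_2 = A·v_1 = (4, -4, 0).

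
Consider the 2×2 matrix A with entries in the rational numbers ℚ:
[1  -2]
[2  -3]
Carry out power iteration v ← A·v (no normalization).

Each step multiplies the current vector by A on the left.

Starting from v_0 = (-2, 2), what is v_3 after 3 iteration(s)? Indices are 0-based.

v_3 = (-22, -26)

v_0 = (-2, 2).
v_1 = A·v_0 = (-6, -10).
v_2 = A·v_1 = (14, 18).
v_3 = A·v_2 = (-22, -26).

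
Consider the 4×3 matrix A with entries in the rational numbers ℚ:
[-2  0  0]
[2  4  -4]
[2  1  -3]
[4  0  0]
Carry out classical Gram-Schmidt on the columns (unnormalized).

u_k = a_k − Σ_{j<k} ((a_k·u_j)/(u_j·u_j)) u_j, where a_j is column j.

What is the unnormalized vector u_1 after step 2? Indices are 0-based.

u_1 = (5/7, 23/7, 2/7, -10/7)

Step 1: u_0 = a_0 = (-2, 2, 2, 4).
Step 2: u_1 = a_1 − (5/14)·u_0 = (5/7, 23/7, 2/7, -10/7).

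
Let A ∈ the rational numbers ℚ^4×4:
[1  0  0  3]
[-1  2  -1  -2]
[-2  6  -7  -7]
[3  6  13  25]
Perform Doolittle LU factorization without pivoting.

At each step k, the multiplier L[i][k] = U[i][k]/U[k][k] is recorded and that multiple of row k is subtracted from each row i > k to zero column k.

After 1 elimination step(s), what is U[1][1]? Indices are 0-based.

k=0: U[0][0]=1
  eliminate (1,0): mult=-1, new row 1: (0, 2, -1, 1); set L[1][0]=-1
  eliminate (2,0): mult=-2, new row 2: (0, 6, -7, -1); set L[2][0]=-2
  eliminate (3,0): mult=3, new row 3: (0, 6, 13, 16); set L[3][0]=3

U[1][1] = 2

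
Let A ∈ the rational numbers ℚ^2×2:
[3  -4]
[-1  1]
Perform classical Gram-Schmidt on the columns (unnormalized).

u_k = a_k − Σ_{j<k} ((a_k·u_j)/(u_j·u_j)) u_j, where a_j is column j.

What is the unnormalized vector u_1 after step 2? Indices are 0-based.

Step 1: u_0 = a_0 = (3, -1).
Step 2: u_1 = a_1 − (-13/10)·u_0 = (-1/10, -3/10).

u_1 = (-1/10, -3/10)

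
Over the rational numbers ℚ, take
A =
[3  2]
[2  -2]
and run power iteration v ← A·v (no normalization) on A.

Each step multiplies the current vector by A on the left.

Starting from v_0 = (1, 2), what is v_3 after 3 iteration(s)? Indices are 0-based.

v_0 = (1, 2).
v_1 = A·v_0 = (7, -2).
v_2 = A·v_1 = (17, 18).
v_3 = A·v_2 = (87, -2).

v_3 = (87, -2)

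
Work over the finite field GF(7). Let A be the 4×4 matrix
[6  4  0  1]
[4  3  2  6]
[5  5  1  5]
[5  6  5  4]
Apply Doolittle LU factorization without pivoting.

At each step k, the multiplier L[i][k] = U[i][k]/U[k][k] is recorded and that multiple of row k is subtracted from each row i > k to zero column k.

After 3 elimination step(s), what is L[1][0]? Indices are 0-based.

L[1][0] = 3

Step 1: pivot at (0,0) is 6.
  row1 ← row1 − (3)·row0  ⇒  L[1][0]=3, U row1=(0, 5, 2, 3)
  row2 ← row2 − (2)·row0  ⇒  L[2][0]=2, U row2=(0, 4, 1, 3)
  row3 ← row3 − (2)·row0  ⇒  L[3][0]=2, U row3=(0, 5, 5, 2)
Step 2: pivot at (1,1) is 5.
  row2 ← row2 − (5)·row1  ⇒  L[2][1]=5, U row2=(0, 0, 5, 2)
  row3 ← row3 − (1)·row1  ⇒  L[3][1]=1, U row3=(0, 0, 3, 6)
Step 3: pivot at (2,2) is 5.
  row3 ← row3 − (2)·row2  ⇒  L[3][2]=2, U row3=(0, 0, 0, 2)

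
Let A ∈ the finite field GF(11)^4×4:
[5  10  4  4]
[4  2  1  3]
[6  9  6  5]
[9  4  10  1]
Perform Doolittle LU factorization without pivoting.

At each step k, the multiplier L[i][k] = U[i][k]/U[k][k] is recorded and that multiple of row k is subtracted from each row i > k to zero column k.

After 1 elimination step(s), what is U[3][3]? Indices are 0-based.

[col 0] pivot 5
  R1 -= 3*R0 → (0, 5, 0, 2)  (L[1][0] := 3)
  R2 -= 10*R0 → (0, 8, 10, 9)  (L[2][0] := 10)
  R3 -= 4*R0 → (0, 8, 5, 7)  (L[3][0] := 4)

U[3][3] = 7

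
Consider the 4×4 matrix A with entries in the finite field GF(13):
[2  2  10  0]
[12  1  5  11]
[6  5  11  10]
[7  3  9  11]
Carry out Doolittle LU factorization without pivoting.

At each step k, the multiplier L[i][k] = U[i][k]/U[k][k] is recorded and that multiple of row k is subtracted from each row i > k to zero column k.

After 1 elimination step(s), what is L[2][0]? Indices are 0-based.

L[2][0] = 3

k=0: U[0][0]=2
  eliminate (1,0): mult=6, new row 1: (0, 2, 10, 11); set L[1][0]=6
  eliminate (2,0): mult=3, new row 2: (0, 12, 7, 10); set L[2][0]=3
  eliminate (3,0): mult=10, new row 3: (0, 9, 0, 11); set L[3][0]=10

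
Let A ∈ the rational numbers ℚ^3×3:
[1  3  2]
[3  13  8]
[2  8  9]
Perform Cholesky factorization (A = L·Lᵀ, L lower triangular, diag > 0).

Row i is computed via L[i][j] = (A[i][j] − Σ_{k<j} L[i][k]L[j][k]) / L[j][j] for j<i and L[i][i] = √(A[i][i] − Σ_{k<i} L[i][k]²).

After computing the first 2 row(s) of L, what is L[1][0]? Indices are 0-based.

L[1][0] = 3

Step 1: L[0][0] = √(1) = 1.
  L[1][0] = (3) / L[0][0] = 3.
Step 2: L[1][1] = √(4) = 2.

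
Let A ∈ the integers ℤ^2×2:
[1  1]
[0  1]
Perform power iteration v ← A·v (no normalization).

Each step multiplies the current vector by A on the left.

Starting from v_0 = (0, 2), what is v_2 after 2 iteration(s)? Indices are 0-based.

v_0 = (0, 2).
v_1 = A·v_0 = (2, 2).
v_2 = A·v_1 = (4, 2).

v_2 = (4, 2)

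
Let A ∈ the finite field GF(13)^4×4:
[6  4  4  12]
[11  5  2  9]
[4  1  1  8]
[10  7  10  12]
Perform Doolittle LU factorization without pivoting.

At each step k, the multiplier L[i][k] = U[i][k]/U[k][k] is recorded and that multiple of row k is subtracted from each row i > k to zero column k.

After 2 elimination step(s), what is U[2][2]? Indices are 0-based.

U[2][2] = 4

[col 0] pivot 6
  R1 -= 4*R0 → (0, 2, 12, 0)  (L[1][0] := 4)
  R2 -= 5*R0 → (0, 7, 7, 0)  (L[2][0] := 5)
  R3 -= 6*R0 → (0, 9, 12, 5)  (L[3][0] := 6)
[col 1] pivot 2
  R2 -= 10*R1 → (0, 0, 4, 0)  (L[2][1] := 10)
  R3 -= 11*R1 → (0, 0, 10, 5)  (L[3][1] := 11)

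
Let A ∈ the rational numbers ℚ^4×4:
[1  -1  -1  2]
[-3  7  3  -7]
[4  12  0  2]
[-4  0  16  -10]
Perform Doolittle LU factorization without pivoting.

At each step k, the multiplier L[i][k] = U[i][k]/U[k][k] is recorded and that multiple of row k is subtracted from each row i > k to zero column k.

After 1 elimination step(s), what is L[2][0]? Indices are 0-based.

Step 1: pivot at (0,0) is 1.
  row1 ← row1 − (-3)·row0  ⇒  L[1][0]=-3, U row1=(0, 4, 0, -1)
  row2 ← row2 − (4)·row0  ⇒  L[2][0]=4, U row2=(0, 16, 4, -6)
  row3 ← row3 − (-4)·row0  ⇒  L[3][0]=-4, U row3=(0, -4, 12, -2)

L[2][0] = 4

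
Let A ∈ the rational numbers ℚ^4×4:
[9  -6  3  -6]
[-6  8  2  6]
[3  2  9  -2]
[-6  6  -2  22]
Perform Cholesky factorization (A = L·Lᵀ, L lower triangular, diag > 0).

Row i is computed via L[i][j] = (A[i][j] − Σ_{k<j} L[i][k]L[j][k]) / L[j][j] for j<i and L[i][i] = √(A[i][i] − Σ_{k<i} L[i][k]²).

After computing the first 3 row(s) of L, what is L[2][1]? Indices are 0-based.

Step 1: L[0][0] = √(9) = 3.
  L[1][0] = (-6) / L[0][0] = -2.
Step 2: L[1][1] = √(4) = 2.
  L[2][0] = (3) / L[0][0] = 1.
  L[2][1] = (4) / L[1][1] = 2.
Step 3: L[2][2] = √(4) = 2.

L[2][1] = 2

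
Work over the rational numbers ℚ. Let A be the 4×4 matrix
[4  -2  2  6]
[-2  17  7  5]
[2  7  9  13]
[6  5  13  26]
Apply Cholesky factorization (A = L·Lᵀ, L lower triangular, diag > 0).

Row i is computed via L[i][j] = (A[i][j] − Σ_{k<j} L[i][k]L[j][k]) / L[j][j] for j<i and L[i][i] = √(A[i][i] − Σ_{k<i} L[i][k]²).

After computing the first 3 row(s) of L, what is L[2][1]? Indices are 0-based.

L[2][1] = 2

Step 1: L[0][0] = √(4) = 2.
  L[1][0] = (-2) / L[0][0] = -1.
Step 2: L[1][1] = √(16) = 4.
  L[2][0] = (2) / L[0][0] = 1.
  L[2][1] = (8) / L[1][1] = 2.
Step 3: L[2][2] = √(4) = 2.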